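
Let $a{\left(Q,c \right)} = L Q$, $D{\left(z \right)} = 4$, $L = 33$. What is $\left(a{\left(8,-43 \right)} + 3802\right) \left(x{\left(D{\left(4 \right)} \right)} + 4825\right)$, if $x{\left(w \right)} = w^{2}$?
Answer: $19683506$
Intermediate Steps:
$a{\left(Q,c \right)} = 33 Q$
$\left(a{\left(8,-43 \right)} + 3802\right) \left(x{\left(D{\left(4 \right)} \right)} + 4825\right) = \left(33 \cdot 8 + 3802\right) \left(4^{2} + 4825\right) = \left(264 + 3802\right) \left(16 + 4825\right) = 4066 \cdot 4841 = 19683506$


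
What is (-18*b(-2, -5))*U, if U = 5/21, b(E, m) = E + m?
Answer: 30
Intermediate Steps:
U = 5/21 (U = 5*(1/21) = 5/21 ≈ 0.23810)
(-18*b(-2, -5))*U = -18*(-2 - 5)*(5/21) = -18*(-7)*(5/21) = 126*(5/21) = 30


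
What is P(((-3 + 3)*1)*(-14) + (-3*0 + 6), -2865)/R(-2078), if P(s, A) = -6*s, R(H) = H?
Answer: 18/1039 ≈ 0.017324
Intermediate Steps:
P(((-3 + 3)*1)*(-14) + (-3*0 + 6), -2865)/R(-2078) = -6*(((-3 + 3)*1)*(-14) + (-3*0 + 6))/(-2078) = -6*((0*1)*(-14) + (0 + 6))*(-1/2078) = -6*(0*(-14) + 6)*(-1/2078) = -6*(0 + 6)*(-1/2078) = -6*6*(-1/2078) = -36*(-1/2078) = 18/1039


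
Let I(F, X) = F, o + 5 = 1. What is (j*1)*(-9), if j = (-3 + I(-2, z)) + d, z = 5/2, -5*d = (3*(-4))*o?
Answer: 657/5 ≈ 131.40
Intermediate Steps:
o = -4 (o = -5 + 1 = -4)
d = -48/5 (d = -3*(-4)*(-4)/5 = -(-12)*(-4)/5 = -⅕*48 = -48/5 ≈ -9.6000)
z = 5/2 (z = 5*(½) = 5/2 ≈ 2.5000)
j = -73/5 (j = (-3 - 2) - 48/5 = -5 - 48/5 = -73/5 ≈ -14.600)
(j*1)*(-9) = -73/5*1*(-9) = -73/5*(-9) = 657/5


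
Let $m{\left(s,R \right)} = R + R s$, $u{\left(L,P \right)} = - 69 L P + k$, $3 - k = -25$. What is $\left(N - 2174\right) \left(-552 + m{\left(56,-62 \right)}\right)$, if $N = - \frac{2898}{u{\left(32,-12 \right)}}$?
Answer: $\frac{58905894591}{6631} \approx 8.8834 \cdot 10^{6}$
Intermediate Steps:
$k = 28$ ($k = 3 - -25 = 3 + 25 = 28$)
$u{\left(L,P \right)} = 28 - 69 L P$ ($u{\left(L,P \right)} = - 69 L P + 28 = 28 - 69 L P$)
$N = - \frac{1449}{13262}$ ($N = - \frac{2898}{28 - 2208 \left(-12\right)} = - \frac{2898}{28 + 26496} = - \frac{2898}{26524} = \left(-2898\right) \frac{1}{26524} = - \frac{1449}{13262} \approx -0.10926$)
$\left(N - 2174\right) \left(-552 + m{\left(56,-62 \right)}\right) = \left(- \frac{1449}{13262} - 2174\right) \left(-552 - 62 \left(1 + 56\right)\right) = - \frac{28833037 \left(-552 - 3534\right)}{13262} = \left(- \frac{28833037}{13262}\right) \left(-4086\right) = \frac{58905894591}{6631}$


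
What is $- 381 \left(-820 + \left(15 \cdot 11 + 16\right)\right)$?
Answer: $243459$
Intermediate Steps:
$- 381 \left(-820 + \left(15 \cdot 11 + 16\right)\right) = - 381 \left(-820 + \left(165 + 16\right)\right) = - 381 \left(-820 + 181\right) = \left(-381\right) \left(-639\right) = 243459$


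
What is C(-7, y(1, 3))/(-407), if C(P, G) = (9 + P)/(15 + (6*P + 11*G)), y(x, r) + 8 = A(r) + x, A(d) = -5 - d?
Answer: 1/39072 ≈ 2.5594e-5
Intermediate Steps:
y(x, r) = -13 + x - r (y(x, r) = -8 + ((-5 - r) + x) = -8 + (-5 + x - r) = -13 + x - r)
C(P, G) = (9 + P)/(15 + 6*P + 11*G)
C(-7, y(1, 3))/(-407) = ((9 - 7)/(15 + 6*(-7) + 11*(-13 + 1 - 1*3)))/(-407) = (2/(15 - 42 + 11*(-13 + 1 - 3)))*(-1/407) = (2/(15 - 42 + 11*(-15)))*(-1/407) = (2/(15 - 42 - 165))*(-1/407) = (2/(-192))*(-1/407) = -1/192*2*(-1/407) = -1/96*(-1/407) = 1/39072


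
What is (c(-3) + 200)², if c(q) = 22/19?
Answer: 14607684/361 ≈ 40465.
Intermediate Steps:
c(q) = 22/19 (c(q) = 22*(1/19) = 22/19)
(c(-3) + 200)² = (22/19 + 200)² = (3822/19)² = 14607684/361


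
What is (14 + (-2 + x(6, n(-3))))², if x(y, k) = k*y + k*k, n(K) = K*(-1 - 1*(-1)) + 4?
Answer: 2704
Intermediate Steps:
n(K) = 4 (n(K) = K*(-1 + 1) + 4 = K*0 + 4 = 0 + 4 = 4)
x(y, k) = k² + k*y (x(y, k) = k*y + k² = k² + k*y)
(14 + (-2 + x(6, n(-3))))² = (14 + (-2 + 4*(4 + 6)))² = (14 + (-2 + 4*10))² = (14 + (-2 + 40))² = (14 + 38)² = 52² = 2704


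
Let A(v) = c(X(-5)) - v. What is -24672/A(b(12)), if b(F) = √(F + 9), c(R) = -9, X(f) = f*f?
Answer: 18504/5 - 2056*√21/5 ≈ 1816.4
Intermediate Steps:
X(f) = f²
b(F) = √(9 + F)
A(v) = -9 - v
-24672/A(b(12)) = -24672/(-9 - √(9 + 12)) = -24672/(-9 - √21)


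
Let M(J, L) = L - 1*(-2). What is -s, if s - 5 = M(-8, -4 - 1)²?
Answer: -14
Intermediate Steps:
M(J, L) = 2 + L (M(J, L) = L + 2 = 2 + L)
s = 14 (s = 5 + (2 + (-4 - 1))² = 5 + (2 - 5)² = 5 + (-3)² = 5 + 9 = 14)
-s = -1*14 = -14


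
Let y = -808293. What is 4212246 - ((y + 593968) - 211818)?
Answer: 4638389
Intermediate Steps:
4212246 - ((y + 593968) - 211818) = 4212246 - ((-808293 + 593968) - 211818) = 4212246 - (-214325 - 211818) = 4212246 - 1*(-426143) = 4212246 + 426143 = 4638389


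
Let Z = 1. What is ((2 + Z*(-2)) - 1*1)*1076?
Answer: -1076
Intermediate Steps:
((2 + Z*(-2)) - 1*1)*1076 = ((2 + 1*(-2)) - 1*1)*1076 = ((2 - 2) - 1)*1076 = (0 - 1)*1076 = -1*1076 = -1076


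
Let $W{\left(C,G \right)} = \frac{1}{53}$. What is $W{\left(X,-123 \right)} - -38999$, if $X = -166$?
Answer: $\frac{2066948}{53} \approx 38999.0$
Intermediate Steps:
$W{\left(C,G \right)} = \frac{1}{53}$
$W{\left(X,-123 \right)} - -38999 = \frac{1}{53} - -38999 = \frac{1}{53} + 38999 = \frac{2066948}{53}$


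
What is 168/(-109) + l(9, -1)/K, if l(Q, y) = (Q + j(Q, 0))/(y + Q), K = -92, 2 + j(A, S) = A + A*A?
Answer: -134221/80224 ≈ -1.6731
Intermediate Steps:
j(A, S) = -2 + A + A**2 (j(A, S) = -2 + (A + A*A) = -2 + (A + A**2) = -2 + A + A**2)
l(Q, y) = (-2 + Q**2 + 2*Q)/(Q + y) (l(Q, y) = (Q + (-2 + Q + Q**2))/(y + Q) = (-2 + Q**2 + 2*Q)/(Q + y))
168/(-109) + l(9, -1)/K = 168/(-109) + ((-2 + 9**2 + 2*9)/(9 - 1))/(-92) = 168*(-1/109) + ((-2 + 81 + 18)/8)*(-1/92) = -168/109 + ((1/8)*97)*(-1/92) = -168/109 + (97/8)*(-1/92) = -168/109 - 97/736 = -134221/80224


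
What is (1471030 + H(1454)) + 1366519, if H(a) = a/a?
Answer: 2837550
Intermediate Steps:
H(a) = 1
(1471030 + H(1454)) + 1366519 = (1471030 + 1) + 1366519 = 1471031 + 1366519 = 2837550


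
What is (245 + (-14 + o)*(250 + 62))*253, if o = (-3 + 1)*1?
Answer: -1200991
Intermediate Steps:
o = -2 (o = -2*1 = -2)
(245 + (-14 + o)*(250 + 62))*253 = (245 + (-14 - 2)*(250 + 62))*253 = (245 - 16*312)*253 = (245 - 4992)*253 = -4747*253 = -1200991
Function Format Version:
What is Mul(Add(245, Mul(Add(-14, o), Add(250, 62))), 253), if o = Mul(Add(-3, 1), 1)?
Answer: -1200991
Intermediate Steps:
o = -2 (o = Mul(-2, 1) = -2)
Mul(Add(245, Mul(Add(-14, o), Add(250, 62))), 253) = Mul(Add(245, Mul(Add(-14, -2), Add(250, 62))), 253) = Mul(Add(245, Mul(-16, 312)), 253) = Mul(Add(245, -4992), 253) = Mul(-4747, 253) = -1200991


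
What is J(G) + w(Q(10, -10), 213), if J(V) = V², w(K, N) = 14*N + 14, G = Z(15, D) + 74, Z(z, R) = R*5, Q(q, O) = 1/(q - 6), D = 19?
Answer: 31557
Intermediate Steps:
Q(q, O) = 1/(-6 + q)
Z(z, R) = 5*R
G = 169 (G = 5*19 + 74 = 95 + 74 = 169)
w(K, N) = 14 + 14*N
J(G) + w(Q(10, -10), 213) = 169² + (14 + 14*213) = 28561 + (14 + 2982) = 28561 + 2996 = 31557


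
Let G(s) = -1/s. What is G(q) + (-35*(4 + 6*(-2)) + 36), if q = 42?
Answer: 13271/42 ≈ 315.98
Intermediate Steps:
G(q) + (-35*(4 + 6*(-2)) + 36) = -1/42 + (-35*(4 + 6*(-2)) + 36) = -1*1/42 + (-35*(4 - 12) + 36) = -1/42 + (-35*(-8) + 36) = -1/42 + (280 + 36) = -1/42 + 316 = 13271/42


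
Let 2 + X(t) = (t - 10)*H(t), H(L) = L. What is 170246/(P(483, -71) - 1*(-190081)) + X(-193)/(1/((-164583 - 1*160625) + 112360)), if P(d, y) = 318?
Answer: -1587688917762058/190399 ≈ -8.3387e+9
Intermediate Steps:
X(t) = -2 + t*(-10 + t) (X(t) = -2 + (t - 10)*t = -2 + (-10 + t)*t = -2 + t*(-10 + t))
170246/(P(483, -71) - 1*(-190081)) + X(-193)/(1/((-164583 - 1*160625) + 112360)) = 170246/(318 - 1*(-190081)) + (-2 + (-193)**2 - 10*(-193))/(1/((-164583 - 1*160625) + 112360)) = 170246/(318 + 190081) + (-2 + 37249 + 1930)/(1/((-164583 - 160625) + 112360)) = 170246/190399 + 39177/(1/(-325208 + 112360)) = 170246*(1/190399) + 39177/(1/(-212848)) = 170246/190399 + 39177/(-1/212848) = 170246/190399 + 39177*(-212848) = 170246/190399 - 8338746096 = -1587688917762058/190399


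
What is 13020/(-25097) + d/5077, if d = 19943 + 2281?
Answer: 491653188/127417469 ≈ 3.8586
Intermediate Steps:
d = 22224
13020/(-25097) + d/5077 = 13020/(-25097) + 22224/5077 = 13020*(-1/25097) + 22224*(1/5077) = -13020/25097 + 22224/5077 = 491653188/127417469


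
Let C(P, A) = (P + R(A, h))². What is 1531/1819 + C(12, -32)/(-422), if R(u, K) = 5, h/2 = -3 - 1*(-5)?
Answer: 120391/767618 ≈ 0.15684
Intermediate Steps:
h = 4 (h = 2*(-3 - 1*(-5)) = 2*(-3 + 5) = 2*2 = 4)
C(P, A) = (5 + P)² (C(P, A) = (P + 5)² = (5 + P)²)
1531/1819 + C(12, -32)/(-422) = 1531/1819 + (5 + 12)²/(-422) = 1531*(1/1819) + 17²*(-1/422) = 1531/1819 + 289*(-1/422) = 1531/1819 - 289/422 = 120391/767618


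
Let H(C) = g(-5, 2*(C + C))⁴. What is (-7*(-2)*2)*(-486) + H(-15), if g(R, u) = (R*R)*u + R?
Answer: 5130338237017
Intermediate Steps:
g(R, u) = R + u*R² (g(R, u) = R²*u + R = u*R² + R = R + u*R²)
H(C) = (-5 + 100*C)⁴ (H(C) = (-5*(1 - 10*(C + C)))⁴ = (-5*(1 - 10*2*C))⁴ = (-5*(1 - 20*C))⁴ = (-5 + 100*C)⁴)
(-7*(-2)*2)*(-486) + H(-15) = (-7*(-2)*2)*(-486) + 625*(-1 + 20*(-15))⁴ = (14*2)*(-486) + 625*(-1 - 300)⁴ = 28*(-486) + 625*(-301)⁴ = -13608 + 625*8208541201 = -13608 + 5130338250625 = 5130338237017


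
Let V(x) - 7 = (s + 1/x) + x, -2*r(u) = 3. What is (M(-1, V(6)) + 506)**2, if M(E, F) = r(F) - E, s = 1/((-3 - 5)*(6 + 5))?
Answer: 1022121/4 ≈ 2.5553e+5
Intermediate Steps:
r(u) = -3/2 (r(u) = -1/2*3 = -3/2)
s = -1/88 (s = 1/(-8*11) = 1/(-88) = -1/88 ≈ -0.011364)
V(x) = 615/88 + x + 1/x (V(x) = 7 + ((-1/88 + 1/x) + x) = 7 + (-1/88 + x + 1/x) = 615/88 + x + 1/x)
M(E, F) = -3/2 - E
(M(-1, V(6)) + 506)**2 = ((-3/2 - 1*(-1)) + 506)**2 = ((-3/2 + 1) + 506)**2 = (-1/2 + 506)**2 = (1011/2)**2 = 1022121/4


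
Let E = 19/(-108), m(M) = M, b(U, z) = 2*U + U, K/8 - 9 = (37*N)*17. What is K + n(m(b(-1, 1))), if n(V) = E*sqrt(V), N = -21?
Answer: -105600 - 19*I*sqrt(3)/108 ≈ -1.056e+5 - 0.30471*I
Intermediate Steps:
K = -105600 (K = 72 + 8*((37*(-21))*17) = 72 + 8*(-777*17) = 72 + 8*(-13209) = 72 - 105672 = -105600)
b(U, z) = 3*U
E = -19/108 (E = 19*(-1/108) = -19/108 ≈ -0.17593)
n(V) = -19*sqrt(V)/108
K + n(m(b(-1, 1))) = -105600 - 19*I*sqrt(3)/108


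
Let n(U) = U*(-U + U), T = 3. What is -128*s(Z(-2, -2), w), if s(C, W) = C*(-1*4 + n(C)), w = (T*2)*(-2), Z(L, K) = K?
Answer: -1024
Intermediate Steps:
n(U) = 0 (n(U) = U*0 = 0)
w = -12 (w = (3*2)*(-2) = 6*(-2) = -12)
s(C, W) = -4*C (s(C, W) = C*(-1*4 + 0) = C*(-4 + 0) = C*(-4) = -4*C)
-128*s(Z(-2, -2), w) = -(-512)*(-2) = -128*8 = -1024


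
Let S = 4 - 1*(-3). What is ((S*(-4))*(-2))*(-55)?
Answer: -3080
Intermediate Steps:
S = 7 (S = 4 + 3 = 7)
((S*(-4))*(-2))*(-55) = ((7*(-4))*(-2))*(-55) = -28*(-2)*(-55) = 56*(-55) = -3080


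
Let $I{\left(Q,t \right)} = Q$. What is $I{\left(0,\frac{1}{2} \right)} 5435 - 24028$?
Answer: $-24028$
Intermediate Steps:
$I{\left(0,\frac{1}{2} \right)} 5435 - 24028 = 0 \cdot 5435 - 24028 = 0 - 24028 = -24028$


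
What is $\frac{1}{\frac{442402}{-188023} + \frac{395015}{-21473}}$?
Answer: $- \frac{4037417879}{83771603491} \approx -0.048196$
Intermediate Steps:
$\frac{1}{\frac{442402}{-188023} + \frac{395015}{-21473}} = \frac{1}{442402 \left(- \frac{1}{188023}\right) + 395015 \left(- \frac{1}{21473}\right)} = \frac{1}{- \frac{442402}{188023} - \frac{395015}{21473}} = \frac{1}{- \frac{83771603491}{4037417879}} = - \frac{4037417879}{83771603491}$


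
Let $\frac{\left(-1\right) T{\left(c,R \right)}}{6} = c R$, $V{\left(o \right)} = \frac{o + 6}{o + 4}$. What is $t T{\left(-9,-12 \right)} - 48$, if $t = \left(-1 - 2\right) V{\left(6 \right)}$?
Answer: $\frac{11424}{5} \approx 2284.8$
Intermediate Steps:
$V{\left(o \right)} = \frac{6 + o}{4 + o}$
$t = - \frac{18}{5}$ ($t = \left(-1 - 2\right) \frac{6 + 6}{4 + 6} = - 3 \cdot \frac{1}{10} \cdot 12 = \left(-3\right) \frac{6}{5} = - \frac{18}{5} \approx -3.6$)
$T{\left(c,R \right)} = - 6 R c$ ($T{\left(c,R \right)} = - 6 c R = - 6 R c$)
$t T{\left(-9,-12 \right)} - 48 = - \frac{18 \left(\left(-6\right) \left(-12\right) \left(-9\right)\right)}{5} - 48 = \left(- \frac{18}{5}\right) \left(-648\right) - 48 = \frac{11664}{5} - 48 = \frac{11424}{5}$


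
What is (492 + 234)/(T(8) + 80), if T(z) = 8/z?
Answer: 242/27 ≈ 8.9630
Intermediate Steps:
(492 + 234)/(T(8) + 80) = (492 + 234)/(8/8 + 80) = 726/(8*(⅛) + 80) = 726/(1 + 80) = 726/81 = 726*(1/81) = 242/27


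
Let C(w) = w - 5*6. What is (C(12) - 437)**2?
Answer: 207025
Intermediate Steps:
C(w) = -30 + w (C(w) = w - 30 = -30 + w)
(C(12) - 437)**2 = ((-30 + 12) - 437)**2 = (-18 - 437)**2 = (-455)**2 = 207025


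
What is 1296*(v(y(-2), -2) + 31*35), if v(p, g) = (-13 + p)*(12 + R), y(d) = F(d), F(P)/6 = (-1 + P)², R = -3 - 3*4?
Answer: 1246752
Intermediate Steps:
R = -15 (R = -3 - 12 = -15)
F(P) = 6*(-1 + P)²
y(d) = 6*(-1 + d)²
v(p, g) = 39 - 3*p (v(p, g) = (-13 + p)*(12 - 15) = (-13 + p)*(-3) = 39 - 3*p)
1296*(v(y(-2), -2) + 31*35) = 1296*((39 - 18*(-1 - 2)²) + 31*35) = 1296*((39 - 18*(-3)²) + 1085) = 1296*((39 - 18*9) + 1085) = 1296*((39 - 3*54) + 1085) = 1296*((39 - 162) + 1085) = 1296*(-123 + 1085) = 1296*962 = 1246752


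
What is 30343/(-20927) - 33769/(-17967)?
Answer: 161511182/375995409 ≈ 0.42956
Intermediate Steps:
30343/(-20927) - 33769/(-17967) = 30343*(-1/20927) - 33769*(-1/17967) = -30343/20927 + 33769/17967 = 161511182/375995409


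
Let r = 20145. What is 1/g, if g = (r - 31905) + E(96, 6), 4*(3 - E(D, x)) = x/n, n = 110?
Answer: -220/2586543 ≈ -8.5056e-5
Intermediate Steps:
E(D, x) = 3 - x/440 (E(D, x) = 3 - x/(4*110) = 3 - x/440)
g = -2586543/220 (g = (20145 - 31905) + (3 - 1/440*6) = -11760 + (3 - 3/220) = -11760 + 657/220 = -2586543/220 ≈ -11757.)
1/g = 1/(-2586543/220) = -220/2586543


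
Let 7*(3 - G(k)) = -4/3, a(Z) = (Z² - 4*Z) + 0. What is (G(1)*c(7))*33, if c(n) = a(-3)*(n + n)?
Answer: 30954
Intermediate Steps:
a(Z) = Z² - 4*Z
G(k) = 67/21 (G(k) = 3 - (-4)/(7*3) = 3 - ⅐*(-4/3) = 3 + 4/21 = 67/21)
c(n) = 42*n (c(n) = (-3*(-4 - 3))*(n + n) = (-3*(-7))*(2*n) = 21*(2*n) = 42*n)
(G(1)*c(7))*33 = (67*(42*7)/21)*33 = ((67/21)*294)*33 = 938*33 = 30954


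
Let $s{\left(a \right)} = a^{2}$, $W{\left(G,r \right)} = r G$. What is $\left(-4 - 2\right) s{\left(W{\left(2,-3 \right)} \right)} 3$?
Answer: $-648$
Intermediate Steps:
$W{\left(G,r \right)} = G r$
$\left(-4 - 2\right) s{\left(W{\left(2,-3 \right)} \right)} 3 = \left(-4 - 2\right) \left(2 \left(-3\right)\right)^{2} \cdot 3 = - 6 \left(-6\right)^{2} \cdot 3 = \left(-6\right) 36 \cdot 3 = \left(-216\right) 3 = -648$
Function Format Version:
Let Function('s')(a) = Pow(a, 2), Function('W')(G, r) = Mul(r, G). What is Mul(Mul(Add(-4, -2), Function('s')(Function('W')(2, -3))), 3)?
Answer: -648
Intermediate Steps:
Function('W')(G, r) = Mul(G, r)
Mul(Mul(Add(-4, -2), Function('s')(Function('W')(2, -3))), 3) = Mul(Mul(Add(-4, -2), Pow(Mul(2, -3), 2)), 3) = Mul(Mul(-6, Pow(-6, 2)), 3) = Mul(Mul(-6, 36), 3) = Mul(-216, 3) = -648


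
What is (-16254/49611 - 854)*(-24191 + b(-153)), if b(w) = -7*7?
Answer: 342463107840/16537 ≈ 2.0709e+7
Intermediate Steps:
b(w) = -49
(-16254/49611 - 854)*(-24191 + b(-153)) = (-16254/49611 - 854)*(-24191 - 49) = (-16254*1/49611 - 854)*(-24240) = (-5418/16537 - 854)*(-24240) = -14128016/16537*(-24240) = 342463107840/16537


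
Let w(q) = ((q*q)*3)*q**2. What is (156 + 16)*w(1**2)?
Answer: 516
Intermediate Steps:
w(q) = 3*q**4 (w(q) = (q**2*3)*q**2 = (3*q**2)*q**2 = 3*q**4)
(156 + 16)*w(1**2) = (156 + 16)*(3*(1**2)**4) = 172*(3*1**4) = 172*(3*1) = 172*3 = 516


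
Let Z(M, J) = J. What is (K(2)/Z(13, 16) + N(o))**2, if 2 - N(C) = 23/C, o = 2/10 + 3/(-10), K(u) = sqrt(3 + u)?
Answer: (3712 + sqrt(5))**2/256 ≈ 53889.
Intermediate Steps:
o = -1/10 (o = 2*(1/10) + 3*(-1/10) = 1/5 - 3/10 = -1/10 ≈ -0.10000)
N(C) = 2 - 23/C
(K(2)/Z(13, 16) + N(o))**2 = (sqrt(3 + 2)/16 + (2 - 23/(-1/10)))**2 = (sqrt(5)*(1/16) + (2 - 23*(-10)))**2 = (sqrt(5)/16 + (2 + 230))**2 = (sqrt(5)/16 + 232)**2 = (232 + sqrt(5)/16)**2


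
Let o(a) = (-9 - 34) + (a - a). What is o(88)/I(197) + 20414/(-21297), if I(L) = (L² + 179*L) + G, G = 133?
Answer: -505245547/526781295 ≈ -0.95912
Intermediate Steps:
o(a) = -43 (o(a) = -43 + 0 = -43)
I(L) = 133 + L² + 179*L (I(L) = (L² + 179*L) + 133 = 133 + L² + 179*L)
o(88)/I(197) + 20414/(-21297) = -43/(133 + 197² + 179*197) + 20414/(-21297) = -43/(133 + 38809 + 35263) + 20414*(-1/21297) = -43/74205 - 20414/21297 = -505245547/526781295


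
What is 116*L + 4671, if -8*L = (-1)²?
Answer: 9313/2 ≈ 4656.5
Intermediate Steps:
L = -⅛ (L = -⅛*(-1)² = -⅛*1 = -⅛ ≈ -0.12500)
116*L + 4671 = 116*(-⅛) + 4671 = -29/2 + 4671 = 9313/2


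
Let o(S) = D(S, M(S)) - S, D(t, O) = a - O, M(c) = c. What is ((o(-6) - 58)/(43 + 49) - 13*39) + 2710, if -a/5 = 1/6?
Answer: 1215775/552 ≈ 2202.5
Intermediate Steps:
a = -⅚ (a = -5/6 = -5*⅙ = -⅚ ≈ -0.83333)
D(t, O) = -⅚ - O
o(S) = -⅚ - 2*S (o(S) = (-⅚ - S) - S = -⅚ - 2*S)
((o(-6) - 58)/(43 + 49) - 13*39) + 2710 = (((-⅚ - 2*(-6)) - 58)/(43 + 49) - 13*39) + 2710 = (((-⅚ + 12) - 58)/92 - 507) + 2710 = ((67/6 - 58)/92 - 507) + 2710 = ((1/92)*(-281/6) - 507) + 2710 = (-281/552 - 507) + 2710 = -280145/552 + 2710 = 1215775/552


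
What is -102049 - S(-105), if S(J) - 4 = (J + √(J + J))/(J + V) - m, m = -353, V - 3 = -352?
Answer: -46492429/454 + I*√210/454 ≈ -1.0241e+5 + 0.031919*I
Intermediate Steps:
V = -349 (V = 3 - 352 = -349)
S(J) = 357 + (J + √2*√J)/(-349 + J) (S(J) = 4 + ((J + √(J + J))/(J - 349) - 1*(-353)) = 4 + ((J + √(2*J))/(-349 + J) + 353) = 4 + ((J + √2*√J)/(-349 + J) + 353) = 4 + (353 + (J + √2*√J)/(-349 + J)) = 357 + (J + √2*√J)/(-349 + J))
-102049 - S(-105) = -102049 - (-124593 + 358*(-105) + √2*√(-105))/(-349 - 105) = -102049 - (-124593 - 37590 + √2*(I*√105))/(-454) = -102049 - (-1)*(-124593 - 37590 + I*√210)/454 = -102049 - (-1)*(-162183 + I*√210)/454 = -102049 - (162183/454 - I*√210/454) = -102049 + (-162183/454 + I*√210/454) = -46492429/454 + I*√210/454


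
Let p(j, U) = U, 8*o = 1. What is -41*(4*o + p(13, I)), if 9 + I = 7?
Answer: 123/2 ≈ 61.500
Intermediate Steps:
o = ⅛ (o = (⅛)*1 = ⅛ ≈ 0.12500)
I = -2 (I = -9 + 7 = -2)
-41*(4*o + p(13, I)) = -41*(4*(⅛) - 2) = -41*(½ - 2) = -41*(-3/2) = 123/2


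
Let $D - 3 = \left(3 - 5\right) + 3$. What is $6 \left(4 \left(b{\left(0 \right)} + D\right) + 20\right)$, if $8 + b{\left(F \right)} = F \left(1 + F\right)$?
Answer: $24$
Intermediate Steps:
$D = 4$ ($D = 3 + \left(\left(3 - 5\right) + 3\right) = 3 + \left(-2 + 3\right) = 3 + 1 = 4$)
$b{\left(F \right)} = -8 + F \left(1 + F\right)$
$6 \left(4 \left(b{\left(0 \right)} + D\right) + 20\right) = 6 \left(4 \left(\left(-8 + 0 + 0^{2}\right) + 4\right) + 20\right) = 6 \left(4 \left(\left(-8 + 0 + 0\right) + 4\right) + 20\right) = 6 \left(4 \left(-8 + 4\right) + 20\right) = 6 \left(4 \left(-4\right) + 20\right) = 6 \left(-16 + 20\right) = 6 \cdot 4 = 24$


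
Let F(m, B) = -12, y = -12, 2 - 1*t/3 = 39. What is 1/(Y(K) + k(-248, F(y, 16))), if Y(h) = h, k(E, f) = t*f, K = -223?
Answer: 1/1109 ≈ 0.00090171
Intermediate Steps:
t = -111 (t = 6 - 3*39 = 6 - 117 = -111)
k(E, f) = -111*f
1/(Y(K) + k(-248, F(y, 16))) = 1/(-223 - 111*(-12)) = 1/(-223 + 1332) = 1/1109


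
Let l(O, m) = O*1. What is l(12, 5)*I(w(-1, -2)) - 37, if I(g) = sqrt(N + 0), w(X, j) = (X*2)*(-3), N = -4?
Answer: -37 + 24*I ≈ -37.0 + 24.0*I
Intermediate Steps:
w(X, j) = -6*X (w(X, j) = (2*X)*(-3) = -6*X)
l(O, m) = O
I(g) = 2*I (I(g) = sqrt(-4 + 0) = sqrt(-4) = 2*I)
l(12, 5)*I(w(-1, -2)) - 37 = 12*(2*I) - 37 = 24*I - 37 = -37 + 24*I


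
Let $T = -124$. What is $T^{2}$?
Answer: $15376$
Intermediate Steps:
$T^{2} = \left(-124\right)^{2} = 15376$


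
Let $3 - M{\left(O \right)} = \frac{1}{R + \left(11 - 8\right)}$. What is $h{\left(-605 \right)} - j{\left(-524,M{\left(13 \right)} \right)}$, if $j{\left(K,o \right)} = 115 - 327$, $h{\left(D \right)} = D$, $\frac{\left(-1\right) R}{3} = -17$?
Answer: $-393$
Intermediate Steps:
$R = 51$ ($R = \left(-3\right) \left(-17\right) = 51$)
$M{\left(O \right)} = \frac{161}{54}$ ($M{\left(O \right)} = 3 - \frac{1}{51 + \left(11 - 8\right)} = 3 - \frac{1}{51 + 3} = 3 - \frac{1}{54} = \frac{161}{54}$)
$j{\left(K,o \right)} = -212$
$h{\left(-605 \right)} - j{\left(-524,M{\left(13 \right)} \right)} = -605 - -212 = -605 + 212 = -393$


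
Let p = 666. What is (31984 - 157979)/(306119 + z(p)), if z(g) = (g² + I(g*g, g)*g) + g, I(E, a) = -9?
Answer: -125995/744347 ≈ -0.16927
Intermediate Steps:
z(g) = g² - 8*g (z(g) = (g² - 9*g) + g = g² - 8*g)
(31984 - 157979)/(306119 + z(p)) = (31984 - 157979)/(306119 + 666*(-8 + 666)) = -125995/(306119 + 666*658) = -125995/(306119 + 438228) = -125995/744347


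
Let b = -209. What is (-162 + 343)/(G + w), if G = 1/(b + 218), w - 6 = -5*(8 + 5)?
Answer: -1629/530 ≈ -3.0736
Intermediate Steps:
w = -59 (w = 6 - 5*(8 + 5) = 6 - 5*13 = 6 - 65 = -59)
G = 1/9 (G = 1/(-209 + 218) = 1/9 ≈ 0.11111)
(-162 + 343)/(G + w) = (-162 + 343)/(1/9 - 59) = 181/(-530/9) = 181*(-9/530) = -1629/530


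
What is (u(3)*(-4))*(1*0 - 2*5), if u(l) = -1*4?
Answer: -160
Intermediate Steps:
u(l) = -4
(u(3)*(-4))*(1*0 - 2*5) = (-4*(-4))*(1*0 - 2*5) = 16*(0 - 10) = 16*(-10) = -160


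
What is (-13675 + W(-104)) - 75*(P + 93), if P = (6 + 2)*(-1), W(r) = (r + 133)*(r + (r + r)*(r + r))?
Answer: 1231590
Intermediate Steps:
W(r) = (133 + r)*(r + 4*r²) (W(r) = (133 + r)*(r + (2*r)*(2*r)) = (133 + r)*(r + 4*r²))
P = -8 (P = 8*(-1) = -8)
(-13675 + W(-104)) - 75*(P + 93) = (-13675 - 104*(133 + 4*(-104)² + 533*(-104))) - 75*(-8 + 93) = (-13675 - 104*(133 + 4*10816 - 55432)) - 75*85 = (-13675 - 104*(133 + 43264 - 55432)) - 6375 = (-13675 - 104*(-12035)) - 6375 = (-13675 + 1251640) - 6375 = 1237965 - 6375 = 1231590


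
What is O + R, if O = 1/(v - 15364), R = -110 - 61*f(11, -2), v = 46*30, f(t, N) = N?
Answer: 167807/13984 ≈ 12.000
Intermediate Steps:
v = 1380
R = 12 (R = -110 - 61*(-2) = -110 + 122 = 12)
O = -1/13984 (O = 1/(1380 - 15364) = 1/(-13984) = -1/13984 ≈ -7.1510e-5)
O + R = -1/13984 + 12 = 167807/13984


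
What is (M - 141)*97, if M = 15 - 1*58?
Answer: -17848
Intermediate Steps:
M = -43 (M = 15 - 58 = -43)
(M - 141)*97 = (-43 - 141)*97 = -184*97 = -17848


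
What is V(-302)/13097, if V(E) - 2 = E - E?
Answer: 2/13097 ≈ 0.00015271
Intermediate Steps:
V(E) = 2 (V(E) = 2 + (E - E) = 2 + 0 = 2)
V(-302)/13097 = 2/13097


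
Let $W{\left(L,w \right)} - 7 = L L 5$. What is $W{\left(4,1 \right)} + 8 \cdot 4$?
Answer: $119$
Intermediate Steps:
$W{\left(L,w \right)} = 7 + 5 L^{2}$ ($W{\left(L,w \right)} = 7 + L L 5 = 7 + L^{2} \cdot 5 = 7 + 5 L^{2}$)
$W{\left(4,1 \right)} + 8 \cdot 4 = \left(7 + 5 \cdot 4^{2}\right) + 8 \cdot 4 = \left(7 + 5 \cdot 16\right) + 32 = \left(7 + 80\right) + 32 = 87 + 32 = 119$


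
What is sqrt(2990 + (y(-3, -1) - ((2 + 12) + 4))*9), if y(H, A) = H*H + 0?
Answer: sqrt(2909) ≈ 53.935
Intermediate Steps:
y(H, A) = H**2 (y(H, A) = H**2 + 0 = H**2)
sqrt(2990 + (y(-3, -1) - ((2 + 12) + 4))*9) = sqrt(2990 + ((-3)**2 - ((2 + 12) + 4))*9) = sqrt(2990 + (9 - (14 + 4))*9) = sqrt(2990 + (9 - 1*18)*9) = sqrt(2990 + (9 - 18)*9) = sqrt(2990 - 9*9) = sqrt(2990 - 81) = sqrt(2909)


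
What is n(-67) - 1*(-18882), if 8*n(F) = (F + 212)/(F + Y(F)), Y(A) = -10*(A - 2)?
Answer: 94108033/4984 ≈ 18882.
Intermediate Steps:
Y(A) = 20 - 10*A (Y(A) = -10*(-2 + A) = 20 - 10*A)
n(F) = (212 + F)/(8*(20 - 9*F)) (n(F) = ((F + 212)/(F + (20 - 10*F)))/8 = ((212 + F)/(20 - 9*F))/8 = (212 + F)/(8*(20 - 9*F)))
n(-67) - 1*(-18882) = (-212 - 1*(-67))/(8*(-20 + 9*(-67))) - 1*(-18882) = (-212 + 67)/(8*(-20 - 603)) + 18882 = (1/8)*(-145)/(-623) + 18882 = (1/8)*(-1/623)*(-145) + 18882 = 145/4984 + 18882 = 94108033/4984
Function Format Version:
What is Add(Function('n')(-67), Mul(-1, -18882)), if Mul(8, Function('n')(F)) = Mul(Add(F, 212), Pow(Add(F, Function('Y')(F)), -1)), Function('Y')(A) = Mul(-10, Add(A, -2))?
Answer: Rational(94108033, 4984) ≈ 18882.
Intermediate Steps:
Function('Y')(A) = Add(20, Mul(-10, A)) (Function('Y')(A) = Mul(-10, Add(-2, A)) = Add(20, Mul(-10, A)))
Function('n')(F) = Mul(Rational(1, 8), Pow(Add(20, Mul(-9, F)), -1), Add(212, F)) (Function('n')(F) = Mul(Rational(1, 8), Mul(Add(F, 212), Pow(Add(F, Add(20, Mul(-10, F))), -1))) = Mul(Rational(1, 8), Mul(Add(212, F), Pow(Add(20, Mul(-9, F)), -1))) = Mul(Rational(1, 8), Mul(Pow(Add(20, Mul(-9, F)), -1), Add(212, F))) = Mul(Rational(1, 8), Pow(Add(20, Mul(-9, F)), -1), Add(212, F)))
Add(Function('n')(-67), Mul(-1, -18882)) = Add(Mul(Rational(1, 8), Pow(Add(-20, Mul(9, -67)), -1), Add(-212, Mul(-1, -67))), Mul(-1, -18882)) = Add(Mul(Rational(1, 8), Pow(Add(-20, -603), -1), Add(-212, 67)), 18882) = Add(Mul(Rational(1, 8), Pow(-623, -1), -145), 18882) = Add(Mul(Rational(1, 8), Rational(-1, 623), -145), 18882) = Add(Rational(145, 4984), 18882) = Rational(94108033, 4984)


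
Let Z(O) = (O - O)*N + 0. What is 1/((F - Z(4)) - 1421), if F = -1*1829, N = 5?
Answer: -1/3250 ≈ -0.00030769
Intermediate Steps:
F = -1829
Z(O) = 0 (Z(O) = (O - O)*5 + 0 = 0*5 + 0 = 0 + 0 = 0)
1/((F - Z(4)) - 1421) = 1/((-1829 - 1*0) - 1421) = 1/((-1829 + 0) - 1421) = 1/(-1829 - 1421) = 1/(-3250) = -1/3250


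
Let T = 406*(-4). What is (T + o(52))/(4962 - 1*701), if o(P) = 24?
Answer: -1600/4261 ≈ -0.37550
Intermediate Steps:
T = -1624
(T + o(52))/(4962 - 1*701) = (-1624 + 24)/(4962 - 1*701) = -1600/(4962 - 701) = -1600/4261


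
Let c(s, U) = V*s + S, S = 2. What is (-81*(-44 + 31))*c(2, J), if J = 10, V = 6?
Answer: 14742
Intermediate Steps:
c(s, U) = 2 + 6*s (c(s, U) = 6*s + 2 = 2 + 6*s)
(-81*(-44 + 31))*c(2, J) = (-81*(-44 + 31))*(2 + 6*2) = (-81*(-13))*(2 + 12) = 1053*14 = 14742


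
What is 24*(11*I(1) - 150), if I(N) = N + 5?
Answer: -2016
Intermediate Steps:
I(N) = 5 + N
24*(11*I(1) - 150) = 24*(11*(5 + 1) - 150) = 24*(11*6 - 150) = 24*(66 - 150) = 24*(-84) = -2016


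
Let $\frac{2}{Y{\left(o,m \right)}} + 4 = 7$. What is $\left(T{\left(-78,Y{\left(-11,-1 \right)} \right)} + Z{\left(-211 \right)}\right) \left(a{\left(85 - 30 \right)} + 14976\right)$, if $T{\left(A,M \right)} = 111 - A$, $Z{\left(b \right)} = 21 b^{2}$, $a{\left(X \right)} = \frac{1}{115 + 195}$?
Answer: $\frac{434139806793}{31} \approx 1.4005 \cdot 10^{10}$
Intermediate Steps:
$a{\left(X \right)} = \frac{1}{310}$
$Y{\left(o,m \right)} = \frac{2}{3}$ ($Y{\left(o,m \right)} = \frac{2}{-4 + 7} = \frac{2}{3}$)
$\left(T{\left(-78,Y{\left(-11,-1 \right)} \right)} + Z{\left(-211 \right)}\right) \left(a{\left(85 - 30 \right)} + 14976\right) = \left(\left(111 - -78\right) + 21 \left(-211\right)^{2}\right) \left(\frac{1}{310} + 14976\right) = \left(\left(111 + 78\right) + 21 \cdot 44521\right) \frac{4642561}{310} = \left(189 + 934941\right) \frac{4642561}{310} = 935130 \cdot \frac{4642561}{310} = \frac{434139806793}{31}$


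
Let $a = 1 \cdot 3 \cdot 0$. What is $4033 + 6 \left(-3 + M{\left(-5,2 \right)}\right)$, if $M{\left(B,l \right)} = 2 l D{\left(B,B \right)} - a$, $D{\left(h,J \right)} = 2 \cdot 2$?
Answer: $4111$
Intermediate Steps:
$D{\left(h,J \right)} = 4$
$a = 0$ ($a = 3 \cdot 0 = 0$)
$M{\left(B,l \right)} = 8 l$ ($M{\left(B,l \right)} = 2 l 4 - 0 = 8 l + 0 = 8 l$)
$4033 + 6 \left(-3 + M{\left(-5,2 \right)}\right) = 4033 + 6 \left(-3 + 8 \cdot 2\right) = 4033 + 6 \left(-3 + 16\right) = 4033 + 6 \cdot 13 = 4033 + 78 = 4111$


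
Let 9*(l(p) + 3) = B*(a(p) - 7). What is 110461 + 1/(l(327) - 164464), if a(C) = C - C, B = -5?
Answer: 163500837439/1480168 ≈ 1.1046e+5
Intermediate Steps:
a(C) = 0
l(p) = 8/9 (l(p) = -3 + (-5*(0 - 7))/9 = -3 + (-5*(-7))/9 = -3 + (⅑)*35 = -3 + 35/9 = 8/9)
110461 + 1/(l(327) - 164464) = 110461 + 1/(8/9 - 164464) = 110461 + 1/(-1480168/9) = 110461 - 9/1480168 = 163500837439/1480168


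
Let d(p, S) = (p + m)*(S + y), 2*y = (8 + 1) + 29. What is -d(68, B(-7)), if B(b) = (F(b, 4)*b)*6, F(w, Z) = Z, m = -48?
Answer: 2980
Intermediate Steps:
y = 19 (y = ((8 + 1) + 29)/2 = (9 + 29)/2 = (½)*38 = 19)
B(b) = 24*b (B(b) = (4*b)*6 = 24*b)
d(p, S) = (-48 + p)*(19 + S) (d(p, S) = (p - 48)*(S + 19) = (-48 + p)*(19 + S))
-d(68, B(-7)) = -(-912 - 1152*(-7) + 19*68 + (24*(-7))*68) = -(-912 - 48*(-168) + 1292 - 168*68) = -(-912 + 8064 + 1292 - 11424) = -1*(-2980) = 2980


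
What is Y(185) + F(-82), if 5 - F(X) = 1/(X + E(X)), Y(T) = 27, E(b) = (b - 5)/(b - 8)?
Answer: 77822/2431 ≈ 32.012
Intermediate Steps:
E(b) = (-5 + b)/(-8 + b)
F(X) = 5 - 1/(X + (-5 + X)/(-8 + X))
Y(185) + F(-82) = 27 + (-17 - 36*(-82) + 5*(-82)²)/(-5 + (-82)² - 7*(-82)) = 27 + (-17 + 2952 + 5*6724)/(-5 + 6724 + 574) = 27 + (-17 + 2952 + 33620)/7293 = 27 + (1/7293)*36555 = 27 + 12185/2431 = 77822/2431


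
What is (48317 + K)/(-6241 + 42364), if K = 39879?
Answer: 88196/36123 ≈ 2.4415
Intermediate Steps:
(48317 + K)/(-6241 + 42364) = (48317 + 39879)/(-6241 + 42364) = 88196/36123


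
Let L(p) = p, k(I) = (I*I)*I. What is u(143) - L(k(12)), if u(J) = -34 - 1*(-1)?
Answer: -1761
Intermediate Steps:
u(J) = -33 (u(J) = -34 + 1 = -33)
k(I) = I³ (k(I) = I²*I = I³)
u(143) - L(k(12)) = -33 - 1*12³ = -33 - 1*1728 = -33 - 1728 = -1761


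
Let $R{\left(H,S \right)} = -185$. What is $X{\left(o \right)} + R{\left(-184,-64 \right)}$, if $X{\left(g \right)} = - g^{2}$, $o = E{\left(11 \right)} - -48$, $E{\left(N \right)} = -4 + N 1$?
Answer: $-3210$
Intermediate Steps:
$E{\left(N \right)} = -4 + N$
$o = 55$ ($o = \left(-4 + 11\right) - -48 = 7 + 48 = 55$)
$X{\left(o \right)} + R{\left(-184,-64 \right)} = - 55^{2} - 185 = \left(-1\right) 3025 - 185 = -3025 - 185 = -3210$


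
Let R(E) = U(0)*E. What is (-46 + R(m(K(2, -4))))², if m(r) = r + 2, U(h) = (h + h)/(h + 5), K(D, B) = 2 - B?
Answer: 2116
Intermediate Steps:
U(h) = 2*h/(5 + h) (U(h) = (2*h)/(5 + h) = 2*h/(5 + h))
m(r) = 2 + r
R(E) = 0 (R(E) = (2*0/(5 + 0))*E = (2*0/5)*E = (2*0*(⅕))*E = 0*E = 0)
(-46 + R(m(K(2, -4))))² = (-46 + 0)² = (-46)² = 2116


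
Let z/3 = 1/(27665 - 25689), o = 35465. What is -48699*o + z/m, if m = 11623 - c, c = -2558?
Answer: -16132161091639319/9340552 ≈ -1.7271e+9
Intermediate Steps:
z = 3/1976 (z = 3/(27665 - 25689) = 3/1976 ≈ 0.0015182)
m = 14181 (m = 11623 - 1*(-2558) = 11623 + 2558 = 14181)
-48699*o + z/m = -48699/(1/35465) + (3/1976)/14181 = -48699/1/35465 + (3/1976)*(1/14181) = -48699*35465 + 1/9340552 = -1727110035 + 1/9340552 = -16132161091639319/9340552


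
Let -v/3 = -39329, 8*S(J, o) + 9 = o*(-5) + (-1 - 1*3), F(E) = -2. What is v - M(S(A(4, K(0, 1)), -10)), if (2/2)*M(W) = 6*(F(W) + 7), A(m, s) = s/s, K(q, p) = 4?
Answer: 117957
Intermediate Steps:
A(m, s) = 1
S(J, o) = -13/8 - 5*o/8 (S(J, o) = -9/8 + (o*(-5) + (-1 - 1*3))/8 = -9/8 + (-5*o + (-1 - 3))/8 = -9/8 + (-5*o - 4)/8 = -9/8 + (-4 - 5*o)/8 = -9/8 + (-½ - 5*o/8) = -13/8 - 5*o/8)
v = 117987 (v = -3*(-39329) = 117987)
M(W) = 30 (M(W) = 6*(-2 + 7) = 6*5 = 30)
v - M(S(A(4, K(0, 1)), -10)) = 117987 - 1*30 = 117987 - 30 = 117957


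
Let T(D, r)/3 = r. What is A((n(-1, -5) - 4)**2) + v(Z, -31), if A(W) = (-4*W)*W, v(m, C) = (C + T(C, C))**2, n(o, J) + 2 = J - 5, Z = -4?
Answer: -246768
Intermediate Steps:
n(o, J) = -7 + J (n(o, J) = -2 + (J - 5) = -2 + (-5 + J) = -7 + J)
T(D, r) = 3*r
v(m, C) = 16*C**2 (v(m, C) = (C + 3*C)**2 = (4*C)**2 = 16*C**2)
A(W) = -4*W**2
A((n(-1, -5) - 4)**2) + v(Z, -31) = -4*((-7 - 5) - 4)**4 + 16*(-31)**2 = -4*(-12 - 4)**4 + 16*961 = -4*((-16)**2)**2 + 15376 = -4*256**2 + 15376 = -4*65536 + 15376 = -262144 + 15376 = -246768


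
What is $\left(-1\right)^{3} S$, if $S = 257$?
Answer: $-257$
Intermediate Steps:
$\left(-1\right)^{3} S = \left(-1\right)^{3} \cdot 257 = \left(-1\right) 257 = -257$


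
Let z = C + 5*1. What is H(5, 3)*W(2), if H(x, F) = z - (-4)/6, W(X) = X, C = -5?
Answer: 4/3 ≈ 1.3333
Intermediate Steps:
z = 0 (z = -5 + 5*1 = -5 + 5 = 0)
H(x, F) = 2/3 (H(x, F) = 0 - (-4)/6 = 0 - 1*(-2/3) = 0 + 2/3 = 2/3)
H(5, 3)*W(2) = (2/3)*2 = 4/3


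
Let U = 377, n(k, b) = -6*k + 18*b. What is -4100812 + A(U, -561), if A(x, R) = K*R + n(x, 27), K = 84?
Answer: -4149712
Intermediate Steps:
A(x, R) = 486 - 6*x + 84*R (A(x, R) = 84*R + (-6*x + 18*27) = 84*R + (-6*x + 486) = 84*R + (486 - 6*x) = 486 - 6*x + 84*R)
-4100812 + A(U, -561) = -4100812 + (486 - 6*377 + 84*(-561)) = -4100812 + (486 - 2262 - 47124) = -4100812 - 48900 = -4149712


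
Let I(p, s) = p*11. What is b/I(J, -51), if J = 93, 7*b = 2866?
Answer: 2866/7161 ≈ 0.40022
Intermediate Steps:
b = 2866/7 (b = (⅐)*2866 = 2866/7 ≈ 409.43)
I(p, s) = 11*p
b/I(J, -51) = 2866/(7*((11*93))) = (2866/7)/1023 = (2866/7)*(1/1023) = 2866/7161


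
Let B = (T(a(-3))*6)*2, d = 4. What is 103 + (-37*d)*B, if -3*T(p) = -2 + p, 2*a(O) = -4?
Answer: -2265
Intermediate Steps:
a(O) = -2 (a(O) = (½)*(-4) = -2)
T(p) = ⅔ - p/3 (T(p) = -(-2 + p)/3 = ⅔ - p/3)
B = 16 (B = ((⅔ - ⅓*(-2))*6)*2 = ((⅔ + ⅔)*6)*2 = ((4/3)*6)*2 = 8*2 = 16)
103 + (-37*d)*B = 103 - 37*4*16 = 103 - 148*16 = 103 - 2368 = -2265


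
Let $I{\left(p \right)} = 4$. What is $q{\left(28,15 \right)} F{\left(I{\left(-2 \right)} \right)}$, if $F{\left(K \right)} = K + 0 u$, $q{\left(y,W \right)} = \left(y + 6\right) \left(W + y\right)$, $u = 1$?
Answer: $5848$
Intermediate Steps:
$q{\left(y,W \right)} = \left(6 + y\right) \left(W + y\right)$
$F{\left(K \right)} = K$ ($F{\left(K \right)} = K + 0 \cdot 1 = K + 0 = K$)
$q{\left(28,15 \right)} F{\left(I{\left(-2 \right)} \right)} = \left(28^{2} + 6 \cdot 15 + 6 \cdot 28 + 15 \cdot 28\right) 4 = \left(784 + 90 + 168 + 420\right) 4 = 1462 \cdot 4 = 5848$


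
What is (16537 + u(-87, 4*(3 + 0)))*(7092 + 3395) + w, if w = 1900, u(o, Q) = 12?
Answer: 173551263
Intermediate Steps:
(16537 + u(-87, 4*(3 + 0)))*(7092 + 3395) + w = (16537 + 12)*(7092 + 3395) + 1900 = 16549*10487 + 1900 = 173549363 + 1900 = 173551263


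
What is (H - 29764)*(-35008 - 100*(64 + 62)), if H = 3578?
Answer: 1246663088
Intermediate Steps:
(H - 29764)*(-35008 - 100*(64 + 62)) = (3578 - 29764)*(-35008 - 100*(64 + 62)) = -26186*(-35008 - 100*126) = -26186*(-35008 - 12600) = -26186*(-47608) = 1246663088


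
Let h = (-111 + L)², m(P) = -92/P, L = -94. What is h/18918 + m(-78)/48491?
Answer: 26492135651/11925585594 ≈ 2.2215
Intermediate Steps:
h = 42025 (h = (-111 - 94)² = (-205)² = 42025)
h/18918 + m(-78)/48491 = 42025/18918 - 92/(-78)/48491 = 42025*(1/18918) - 92*(-1/78)*(1/48491) = 42025/18918 + (46/39)*(1/48491) = 42025/18918 + 46/1891149 = 26492135651/11925585594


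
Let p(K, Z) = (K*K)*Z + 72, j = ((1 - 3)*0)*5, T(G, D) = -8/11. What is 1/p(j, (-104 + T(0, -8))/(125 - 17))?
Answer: 1/72 ≈ 0.013889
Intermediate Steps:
T(G, D) = -8/11 (T(G, D) = -8*1/11 = -8/11)
j = 0 (j = -2*0*5 = 0*5 = 0)
p(K, Z) = 72 + Z*K**2 (p(K, Z) = K**2*Z + 72 = Z*K**2 + 72 = 72 + Z*K**2)
1/p(j, (-104 + T(0, -8))/(125 - 17)) = 1/(72 + ((-104 - 8/11)/(125 - 17))*0**2) = 1/(72 - 1152/11/108*0) = 1/(72 - 1152/11*1/108*0) = 1/(72 - 32/33*0) = 1/(72 + 0) = 1/72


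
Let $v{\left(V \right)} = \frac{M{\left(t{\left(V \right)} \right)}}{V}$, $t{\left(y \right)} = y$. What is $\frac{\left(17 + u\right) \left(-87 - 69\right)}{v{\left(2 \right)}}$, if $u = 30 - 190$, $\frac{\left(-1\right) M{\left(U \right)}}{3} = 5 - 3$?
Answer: $-7436$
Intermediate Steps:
$M{\left(U \right)} = -6$ ($M{\left(U \right)} = - 3 \left(5 - 3\right) = \left(-3\right) 2 = -6$)
$u = -160$
$v{\left(V \right)} = - \frac{6}{V}$
$\frac{\left(17 + u\right) \left(-87 - 69\right)}{v{\left(2 \right)}} = \frac{\left(17 - 160\right) \left(-87 - 69\right)}{\left(-6\right) \frac{1}{2}} = \frac{\left(-143\right) \left(-156\right)}{\left(-6\right) \frac{1}{2}} = \frac{22308}{-3} = 22308 \left(- \frac{1}{3}\right) = -7436$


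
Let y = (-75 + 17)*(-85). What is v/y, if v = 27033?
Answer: 27033/4930 ≈ 5.4834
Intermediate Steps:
y = 4930 (y = -58*(-85) = 4930)
v/y = 27033/4930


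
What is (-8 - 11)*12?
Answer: -228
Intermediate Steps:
(-8 - 11)*12 = -19*12 = -228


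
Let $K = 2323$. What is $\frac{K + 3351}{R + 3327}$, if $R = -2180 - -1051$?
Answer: $\frac{2837}{1099} \approx 2.5814$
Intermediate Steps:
$R = -1129$ ($R = -2180 + 1051 = -1129$)
$\frac{K + 3351}{R + 3327} = \frac{2323 + 3351}{-1129 + 3327} = \frac{5674}{2198} = 5674 \cdot \frac{1}{2198} = \frac{2837}{1099}$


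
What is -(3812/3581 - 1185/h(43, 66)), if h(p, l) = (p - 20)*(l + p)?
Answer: -5313199/8977567 ≈ -0.59183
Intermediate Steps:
h(p, l) = (-20 + p)*(l + p)
-(3812/3581 - 1185/h(43, 66)) = -(3812/3581 - 1185/(43**2 - 20*66 - 20*43 + 66*43)) = -(3812*(1/3581) - 1185/(1849 - 1320 - 860 + 2838)) = -(3812/3581 - 1185/2507) = -1*5313199/8977567 = -5313199/8977567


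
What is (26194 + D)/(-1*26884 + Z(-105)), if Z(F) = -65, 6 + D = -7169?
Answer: -1463/2073 ≈ -0.70574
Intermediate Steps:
D = -7175 (D = -6 - 7169 = -7175)
(26194 + D)/(-1*26884 + Z(-105)) = (26194 - 7175)/(-1*26884 - 65) = 19019/(-26884 - 65) = 19019/(-26949) = 19019*(-1/26949) = -1463/2073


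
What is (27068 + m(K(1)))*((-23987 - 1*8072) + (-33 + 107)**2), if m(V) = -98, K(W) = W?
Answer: -716943510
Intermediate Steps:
(27068 + m(K(1)))*((-23987 - 1*8072) + (-33 + 107)**2) = (27068 - 98)*((-23987 - 1*8072) + (-33 + 107)**2) = 26970*((-23987 - 8072) + 74**2) = 26970*(-32059 + 5476) = 26970*(-26583) = -716943510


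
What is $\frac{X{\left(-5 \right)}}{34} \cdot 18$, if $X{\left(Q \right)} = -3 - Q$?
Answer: $\frac{18}{17} \approx 1.0588$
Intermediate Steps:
$\frac{X{\left(-5 \right)}}{34} \cdot 18 = \frac{-3 - -5}{34} \cdot 18 = \left(-3 + 5\right) \frac{1}{34} \cdot 18 = 2 \cdot \frac{1}{34} \cdot 18 = \frac{1}{17} \cdot 18 = \frac{18}{17}$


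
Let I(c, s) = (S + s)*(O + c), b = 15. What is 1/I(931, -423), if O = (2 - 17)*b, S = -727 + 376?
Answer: -1/546444 ≈ -1.8300e-6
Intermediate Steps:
S = -351
O = -225 (O = (2 - 17)*15 = -15*15 = -225)
I(c, s) = (-351 + s)*(-225 + c)
1/I(931, -423) = 1/(78975 - 351*931 - 225*(-423) + 931*(-423)) = 1/(78975 - 326781 + 95175 - 393813) = 1/(-546444) = -1/546444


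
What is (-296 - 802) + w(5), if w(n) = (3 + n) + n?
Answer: -1085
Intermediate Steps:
w(n) = 3 + 2*n
(-296 - 802) + w(5) = (-296 - 802) + (3 + 2*5) = -1098 + (3 + 10) = -1098 + 13 = -1085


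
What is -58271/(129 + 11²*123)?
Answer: -58271/15012 ≈ -3.8816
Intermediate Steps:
-58271/(129 + 11²*123) = -58271/(129 + 121*123) = -58271/(129 + 14883) = -58271/15012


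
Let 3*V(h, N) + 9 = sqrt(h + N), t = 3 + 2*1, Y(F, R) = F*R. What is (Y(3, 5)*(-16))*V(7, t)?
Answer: 720 - 160*sqrt(3) ≈ 442.87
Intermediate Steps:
t = 5 (t = 3 + 2 = 5)
V(h, N) = -3 + sqrt(N + h)/3 (V(h, N) = -3 + sqrt(h + N)/3 = -3 + sqrt(N + h)/3)
(Y(3, 5)*(-16))*V(7, t) = ((3*5)*(-16))*(-3 + sqrt(5 + 7)/3) = (15*(-16))*(-3 + sqrt(12)/3) = -240*(-3 + (2*sqrt(3))/3) = -240*(-3 + 2*sqrt(3)/3) = 720 - 160*sqrt(3)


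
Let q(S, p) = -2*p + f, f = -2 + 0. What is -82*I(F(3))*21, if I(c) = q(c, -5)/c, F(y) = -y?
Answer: 4592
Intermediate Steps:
f = -2
q(S, p) = -2 - 2*p (q(S, p) = -2*p - 2 = -2 - 2*p)
I(c) = 8/c (I(c) = (-2 - 2*(-5))/c = (-2 + 10)/c = 8/c)
-82*I(F(3))*21 = -656/((-1*3))*21 = -656/(-3)*21 = -656*(-1)/3*21 = -82*(-8/3)*21 = (656/3)*21 = 4592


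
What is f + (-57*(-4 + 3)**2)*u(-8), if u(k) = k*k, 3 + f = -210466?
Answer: -214117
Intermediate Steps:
f = -210469 (f = -3 - 210466 = -210469)
u(k) = k**2
f + (-57*(-4 + 3)**2)*u(-8) = -210469 - 57*(-4 + 3)**2*(-8)**2 = -210469 - 57*(-1)**2*64 = -210469 - 57*1*64 = -210469 - 57*64 = -210469 - 3648 = -214117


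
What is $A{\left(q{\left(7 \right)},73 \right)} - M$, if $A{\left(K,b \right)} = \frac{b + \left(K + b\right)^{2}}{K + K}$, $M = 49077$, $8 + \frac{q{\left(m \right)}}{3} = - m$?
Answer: $- \frac{4417787}{90} \approx -49087.0$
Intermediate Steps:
$q{\left(m \right)} = -24 - 3 m$ ($q{\left(m \right)} = -24 + 3 \left(- m\right) = -24 - 3 m$)
$A{\left(K,b \right)} = \frac{b + \left(K + b\right)^{2}}{2 K}$
$A{\left(q{\left(7 \right)},73 \right)} - M = \frac{73 + \left(\left(-24 - 21\right) + 73\right)^{2}}{2 \left(-24 - 21\right)} - 49077 = \frac{73 + \left(-45 + 73\right)^{2}}{2 \left(-45\right)} - 49077 = \frac{1}{2} \left(- \frac{1}{45}\right) \left(73 + 28^{2}\right) - 49077 = \frac{1}{2} \left(- \frac{1}{45}\right) \left(73 + 784\right) - 49077 = \frac{1}{2} \left(- \frac{1}{45}\right) 857 - 49077 = - \frac{857}{90} - 49077 = - \frac{4417787}{90}$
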